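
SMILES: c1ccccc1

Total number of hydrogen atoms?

Hydrogens are implicit in SMILES; fill each atom to its normal valence:
  6 × C (aromatic): 1 H each → 6
  Total hydrogens = 6.

6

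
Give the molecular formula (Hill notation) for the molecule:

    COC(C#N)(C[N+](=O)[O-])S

C4H6N2O3S

Heavy atoms from the SMILES: 4 C, 2 N, 3 O, 1 S.
Implicit hydrogens by atom environment:
  2 × C: no H
  2 × O: no H
  1 × C: 3 H
  1 × C: 2 H
  1 × N (charge +1): no H
  1 × N: no H
  1 × O (charge -1): no H
  1 × S: 1 H
  Total hydrogens = 6.
Molecular formula: C4H6N2O3S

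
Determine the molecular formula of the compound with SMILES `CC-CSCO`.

Heavy atoms from the SMILES: 4 C, 1 O, 1 S.
Implicit hydrogens by atom environment:
  3 × C: 2 H each → 6
  1 × C: 3 H
  1 × O: 1 H
  1 × S: no H
  Total hydrogens = 10.
Molecular formula: C4H10OS

C4H10OS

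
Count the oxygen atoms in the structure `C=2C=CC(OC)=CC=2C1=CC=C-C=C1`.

1

The symbol for oxygen appears 1 time in the SMILES.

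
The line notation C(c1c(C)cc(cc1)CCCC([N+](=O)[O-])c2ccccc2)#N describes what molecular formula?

Heavy atoms from the SMILES: 18 C, 2 N, 2 O.
Implicit hydrogens by atom environment:
  8 × C (aromatic): 1 H each → 8
  4 × C (aromatic): no H
  3 × C: 2 H each → 6
  1 × C: 3 H
  1 × C: 1 H
  1 × C: no H
  1 × N: no H
  1 × N (charge +1): no H
  1 × O: no H
  1 × O (charge -1): no H
  Total hydrogens = 18.
Molecular formula: C18H18N2O2

C18H18N2O2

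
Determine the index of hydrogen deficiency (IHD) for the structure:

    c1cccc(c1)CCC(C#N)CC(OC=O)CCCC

7

Molecular formula from the SMILES: C17H23NO2.
DoU = (2C + 2 + N − H − X)/2 = (2·17 + 2 + 1 − 23 − 0)/2 = 14/2 = 7.
(Structurally: 1 ring(s) + 6 π bond(s) = 7.)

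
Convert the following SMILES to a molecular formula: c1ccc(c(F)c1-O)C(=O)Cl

Heavy atoms from the SMILES: 7 C, 1 Cl, 1 F, 2 O.
Implicit hydrogens by atom environment:
  3 × C (aromatic): 1 H each → 3
  3 × C (aromatic): no H
  1 × C: no H
  1 × Cl: no H
  1 × F: no H
  1 × O: 1 H
  1 × O: no H
  Total hydrogens = 4.
Molecular formula: C7H4ClFO2

C7H4ClFO2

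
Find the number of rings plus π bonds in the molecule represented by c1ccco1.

3

Molecular formula from the SMILES: C4H4O.
DoU = (2C + 2 + N − H − X)/2 = (2·4 + 2 + 0 − 4 − 0)/2 = 6/2 = 3.
(Structurally: 1 ring(s) + 2 π bond(s) = 3.)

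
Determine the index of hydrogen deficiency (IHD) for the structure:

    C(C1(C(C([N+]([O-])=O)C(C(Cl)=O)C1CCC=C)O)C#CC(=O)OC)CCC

Molecular formula from the SMILES: C18H24ClNO6.
DoU = (2C + 2 + N − H − X)/2 = (2·18 + 2 + 1 − 24 − 1)/2 = 14/2 = 7.
(Structurally: 1 ring(s) + 6 π bond(s) = 7.)

7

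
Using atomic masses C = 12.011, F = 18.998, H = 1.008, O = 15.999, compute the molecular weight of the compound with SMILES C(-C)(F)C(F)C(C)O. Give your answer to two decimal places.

Molecular formula: C5H10F2O.
M = 5×12.011 + 2×18.998 + 10×1.008 + 1×15.999 = 124.13 g/mol.

124.13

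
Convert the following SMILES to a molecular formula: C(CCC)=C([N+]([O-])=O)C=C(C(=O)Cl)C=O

Heavy atoms from the SMILES: 9 C, 1 Cl, 1 N, 4 O.
Implicit hydrogens by atom environment:
  3 × C: 1 H each → 3
  3 × C: no H
  3 × O: no H
  2 × C: 2 H each → 4
  1 × C: 3 H
  1 × Cl: no H
  1 × N (charge +1): no H
  1 × O (charge -1): no H
  Total hydrogens = 10.
Molecular formula: C9H10ClNO4

C9H10ClNO4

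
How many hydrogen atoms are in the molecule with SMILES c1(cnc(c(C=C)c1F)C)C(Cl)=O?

7

Hydrogens are implicit in SMILES; fill each atom to its normal valence:
  4 × C (aromatic): no H
  1 × C: 3 H
  1 × C: 2 H
  1 × C (aromatic): 1 H
  1 × C: 1 H
  1 × C: no H
  1 × Cl: no H
  1 × F: no H
  1 × N (aromatic): no H
  1 × O: no H
  Total hydrogens = 7.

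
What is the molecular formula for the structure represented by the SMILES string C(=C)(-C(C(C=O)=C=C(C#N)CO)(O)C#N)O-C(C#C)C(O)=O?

Heavy atoms from the SMILES: 14 C, 2 N, 6 O.
Implicit hydrogens by atom environment:
  9 × C: no H
  3 × C: 1 H each → 3
  3 × O: 1 H each → 3
  3 × O: no H
  2 × C: 2 H each → 4
  2 × N: no H
  Total hydrogens = 10.
Molecular formula: C14H10N2O6

C14H10N2O6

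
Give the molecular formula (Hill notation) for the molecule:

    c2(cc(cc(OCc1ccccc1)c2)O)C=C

C15H14O2

Heavy atoms from the SMILES: 15 C, 2 O.
Implicit hydrogens by atom environment:
  8 × C (aromatic): 1 H each → 8
  4 × C (aromatic): no H
  2 × C: 2 H each → 4
  1 × C: 1 H
  1 × O: 1 H
  1 × O: no H
  Total hydrogens = 14.
Molecular formula: C15H14O2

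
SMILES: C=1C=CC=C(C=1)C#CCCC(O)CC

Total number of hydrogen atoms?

16

Hydrogens are implicit in SMILES; fill each atom to its normal valence:
  5 × C (aromatic): 1 H each → 5
  3 × C: 2 H each → 6
  2 × C: no H
  1 × C: 3 H
  1 × C: 1 H
  1 × C (aromatic): no H
  1 × O: 1 H
  Total hydrogens = 16.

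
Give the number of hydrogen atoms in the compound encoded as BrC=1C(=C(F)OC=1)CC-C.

8

Hydrogens are implicit in SMILES; fill each atom to its normal valence:
  3 × C (aromatic): no H
  2 × C: 2 H each → 4
  1 × Br: no H
  1 × C: 3 H
  1 × C (aromatic): 1 H
  1 × F: no H
  1 × O (aromatic): no H
  Total hydrogens = 8.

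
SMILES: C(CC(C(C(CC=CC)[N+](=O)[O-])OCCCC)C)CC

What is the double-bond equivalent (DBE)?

2

Molecular formula from the SMILES: C16H31NO3.
DoU = (2C + 2 + N − H − X)/2 = (2·16 + 2 + 1 − 31 − 0)/2 = 4/2 = 2.
(Structurally: 0 ring(s) + 2 π bond(s) = 2.)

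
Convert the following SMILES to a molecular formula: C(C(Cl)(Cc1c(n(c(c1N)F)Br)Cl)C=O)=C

Heavy atoms from the SMILES: 1 Br, 9 C, 2 Cl, 1 F, 2 N, 1 O.
Implicit hydrogens by atom environment:
  4 × C (aromatic): no H
  2 × C: 2 H each → 4
  2 × C: 1 H each → 2
  2 × Cl: no H
  1 × Br: no H
  1 × C: no H
  1 × F: no H
  1 × N: 2 H
  1 × N (aromatic): no H
  1 × O: no H
  Total hydrogens = 8.
Molecular formula: C9H8BrCl2FN2O

C9H8BrCl2FN2O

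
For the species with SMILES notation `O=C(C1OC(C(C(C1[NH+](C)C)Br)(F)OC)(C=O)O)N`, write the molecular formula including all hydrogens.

Heavy atoms from the SMILES: 1 Br, 10 C, 1 F, 2 N, 5 O.
Implicit hydrogens by atom environment:
  4 × C: 1 H each → 4
  4 × O: no H
  3 × C: 3 H each → 9
  3 × C: no H
  1 × Br: no H
  1 × F: no H
  1 × N: 2 H
  1 × N (charge +1): 1 H
  1 × O: 1 H
  Total hydrogens = 17.
Net charge +1.
Molecular formula: C10H17BrFN2O5+

C10H17BrFN2O5+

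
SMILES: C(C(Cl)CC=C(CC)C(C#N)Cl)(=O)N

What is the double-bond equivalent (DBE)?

4

Molecular formula from the SMILES: C9H12Cl2N2O.
DoU = (2C + 2 + N − H − X)/2 = (2·9 + 2 + 2 − 12 − 2)/2 = 8/2 = 4.
(Structurally: 0 ring(s) + 4 π bond(s) = 4.)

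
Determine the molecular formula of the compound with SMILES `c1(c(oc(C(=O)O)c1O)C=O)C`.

Heavy atoms from the SMILES: 7 C, 5 O.
Implicit hydrogens by atom environment:
  4 × C (aromatic): no H
  2 × O: 1 H each → 2
  2 × O: no H
  1 × C: 3 H
  1 × C: 1 H
  1 × C: no H
  1 × O (aromatic): no H
  Total hydrogens = 6.
Molecular formula: C7H6O5

C7H6O5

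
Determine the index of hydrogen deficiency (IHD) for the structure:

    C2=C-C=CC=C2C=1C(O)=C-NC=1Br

Molecular formula from the SMILES: C10H8BrNO.
DoU = (2C + 2 + N − H − X)/2 = (2·10 + 2 + 1 − 8 − 1)/2 = 14/2 = 7.
(Structurally: 2 ring(s) + 5 π bond(s) = 7.)

7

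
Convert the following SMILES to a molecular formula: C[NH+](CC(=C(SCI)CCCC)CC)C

C12H25INS+

Heavy atoms from the SMILES: 12 C, 1 I, 1 N, 1 S.
Implicit hydrogens by atom environment:
  6 × C: 2 H each → 12
  4 × C: 3 H each → 12
  2 × C: no H
  1 × I: no H
  1 × N (charge +1): 1 H
  1 × S: no H
  Total hydrogens = 25.
Net charge +1.
Molecular formula: C12H25INS+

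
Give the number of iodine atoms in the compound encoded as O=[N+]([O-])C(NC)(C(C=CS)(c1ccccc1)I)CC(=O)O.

The symbol for iodine appears 1 time in the SMILES.

1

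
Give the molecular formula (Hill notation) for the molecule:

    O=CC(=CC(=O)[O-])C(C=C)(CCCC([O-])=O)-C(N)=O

[C12H13NO6]2-

Heavy atoms from the SMILES: 12 C, 1 N, 6 O.
Implicit hydrogens by atom environment:
  5 × C: no H
  4 × C: 2 H each → 8
  4 × O: no H
  3 × C: 1 H each → 3
  2 × O (charge -1): no H
  1 × N: 2 H
  Total hydrogens = 13.
Net charge -2.
Molecular formula: [C12H13NO6]2-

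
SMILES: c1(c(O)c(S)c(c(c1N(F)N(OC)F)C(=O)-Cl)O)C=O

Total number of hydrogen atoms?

7

Hydrogens are implicit in SMILES; fill each atom to its normal valence:
  6 × C (aromatic): no H
  3 × O: no H
  2 × F: no H
  2 × N: no H
  2 × O: 1 H each → 2
  1 × C: 3 H
  1 × C: 1 H
  1 × C: no H
  1 × Cl: no H
  1 × S: 1 H
  Total hydrogens = 7.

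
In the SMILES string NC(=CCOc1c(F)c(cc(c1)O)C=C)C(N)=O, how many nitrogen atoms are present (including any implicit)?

2

The symbol for nitrogen appears 2 times in the SMILES.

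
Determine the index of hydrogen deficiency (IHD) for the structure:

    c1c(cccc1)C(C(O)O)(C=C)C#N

Molecular formula from the SMILES: C11H11NO2.
DoU = (2C + 2 + N − H − X)/2 = (2·11 + 2 + 1 − 11 − 0)/2 = 14/2 = 7.
(Structurally: 1 ring(s) + 6 π bond(s) = 7.)

7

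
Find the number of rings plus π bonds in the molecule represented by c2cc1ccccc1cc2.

7

Molecular formula from the SMILES: C10H8.
DoU = (2C + 2 + N − H − X)/2 = (2·10 + 2 + 0 − 8 − 0)/2 = 14/2 = 7.
(Structurally: 2 ring(s) + 5 π bond(s) = 7.)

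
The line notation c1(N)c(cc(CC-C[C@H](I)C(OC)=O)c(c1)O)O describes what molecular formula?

Heavy atoms from the SMILES: 12 C, 1 I, 1 N, 4 O.
Implicit hydrogens by atom environment:
  4 × C (aromatic): no H
  3 × C: 2 H each → 6
  2 × C (aromatic): 1 H each → 2
  2 × O: 1 H each → 2
  2 × O: no H
  1 × C: 3 H
  1 × C: 1 H
  1 × C: no H
  1 × I: no H
  1 × N: 2 H
  Total hydrogens = 16.
Molecular formula: C12H16INO4

C12H16INO4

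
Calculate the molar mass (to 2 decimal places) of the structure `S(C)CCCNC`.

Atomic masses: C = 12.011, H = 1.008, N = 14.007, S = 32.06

Molecular formula: C5H13NS.
M = 5×12.011 + 13×1.008 + 1×14.007 + 1×32.06 = 119.23 g/mol.

119.23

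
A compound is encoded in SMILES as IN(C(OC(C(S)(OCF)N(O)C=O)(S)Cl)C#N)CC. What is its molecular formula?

C8H12ClFIN3O4S2

Heavy atoms from the SMILES: 8 C, 1 Cl, 1 F, 1 I, 3 N, 4 O, 2 S.
Implicit hydrogens by atom environment:
  3 × C: no H
  3 × N: no H
  3 × O: no H
  2 × C: 2 H each → 4
  2 × C: 1 H each → 2
  2 × S: 1 H each → 2
  1 × C: 3 H
  1 × Cl: no H
  1 × F: no H
  1 × I: no H
  1 × O: 1 H
  Total hydrogens = 12.
Molecular formula: C8H12ClFIN3O4S2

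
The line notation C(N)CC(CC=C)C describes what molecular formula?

C7H15N

Heavy atoms from the SMILES: 7 C, 1 N.
Implicit hydrogens by atom environment:
  4 × C: 2 H each → 8
  2 × C: 1 H each → 2
  1 × C: 3 H
  1 × N: 2 H
  Total hydrogens = 15.
Molecular formula: C7H15N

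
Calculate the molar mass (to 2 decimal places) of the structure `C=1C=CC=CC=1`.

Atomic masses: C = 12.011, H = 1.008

78.11

Molecular formula: C6H6.
M = 6×12.011 + 6×1.008 = 78.11 g/mol.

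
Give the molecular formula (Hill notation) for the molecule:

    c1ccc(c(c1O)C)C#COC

Heavy atoms from the SMILES: 10 C, 2 O.
Implicit hydrogens by atom environment:
  3 × C (aromatic): 1 H each → 3
  3 × C (aromatic): no H
  2 × C: 3 H each → 6
  2 × C: no H
  1 × O: 1 H
  1 × O: no H
  Total hydrogens = 10.
Molecular formula: C10H10O2

C10H10O2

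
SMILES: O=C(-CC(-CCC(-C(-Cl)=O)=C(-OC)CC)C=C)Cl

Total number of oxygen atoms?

The symbol for oxygen appears 3 times in the SMILES.

3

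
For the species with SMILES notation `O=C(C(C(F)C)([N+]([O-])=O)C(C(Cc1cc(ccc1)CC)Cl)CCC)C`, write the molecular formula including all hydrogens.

Heavy atoms from the SMILES: 19 C, 1 Cl, 1 F, 1 N, 3 O.
Implicit hydrogens by atom environment:
  4 × C: 3 H each → 12
  4 × C: 2 H each → 8
  4 × C (aromatic): 1 H each → 4
  3 × C: 1 H each → 3
  2 × C: no H
  2 × C (aromatic): no H
  2 × O: no H
  1 × Cl: no H
  1 × F: no H
  1 × N (charge +1): no H
  1 × O (charge -1): no H
  Total hydrogens = 27.
Molecular formula: C19H27ClFNO3

C19H27ClFNO3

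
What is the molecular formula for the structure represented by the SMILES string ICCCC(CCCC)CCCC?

Heavy atoms from the SMILES: 12 C, 1 I.
Implicit hydrogens by atom environment:
  9 × C: 2 H each → 18
  2 × C: 3 H each → 6
  1 × C: 1 H
  1 × I: no H
  Total hydrogens = 25.
Molecular formula: C12H25I

C12H25I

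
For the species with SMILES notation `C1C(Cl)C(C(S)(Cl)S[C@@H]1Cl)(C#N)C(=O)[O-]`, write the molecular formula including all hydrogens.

Heavy atoms from the SMILES: 7 C, 3 Cl, 1 N, 2 O, 2 S.
Implicit hydrogens by atom environment:
  4 × C: no H
  3 × Cl: no H
  2 × C: 1 H each → 2
  1 × C: 2 H
  1 × N: no H
  1 × O: no H
  1 × O (charge -1): no H
  1 × S: 1 H
  1 × S: no H
  Total hydrogens = 5.
Net charge -1.
Molecular formula: C7H5Cl3NO2S2-

C7H5Cl3NO2S2-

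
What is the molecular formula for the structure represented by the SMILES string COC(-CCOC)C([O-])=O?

Heavy atoms from the SMILES: 6 C, 4 O.
Implicit hydrogens by atom environment:
  3 × O: no H
  2 × C: 3 H each → 6
  2 × C: 2 H each → 4
  1 × C: 1 H
  1 × C: no H
  1 × O (charge -1): no H
  Total hydrogens = 11.
Net charge -1.
Molecular formula: C6H11O4-

C6H11O4-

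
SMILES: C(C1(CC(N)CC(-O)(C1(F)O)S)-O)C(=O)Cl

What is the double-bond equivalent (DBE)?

Molecular formula from the SMILES: C8H13ClFNO4S.
DoU = (2C + 2 + N − H − X)/2 = (2·8 + 2 + 1 − 13 − 2)/2 = 4/2 = 2.
(Structurally: 1 ring(s) + 1 π bond(s) = 2.)

2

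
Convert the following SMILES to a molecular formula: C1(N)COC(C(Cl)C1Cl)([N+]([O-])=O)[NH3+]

C5H10Cl2N3O3+

Heavy atoms from the SMILES: 5 C, 2 Cl, 3 N, 3 O.
Implicit hydrogens by atom environment:
  3 × C: 1 H each → 3
  2 × Cl: no H
  2 × O: no H
  1 × C: 2 H
  1 × C: no H
  1 × N (charge +1): 3 H
  1 × N: 2 H
  1 × N (charge +1): no H
  1 × O (charge -1): no H
  Total hydrogens = 10.
Net charge +1.
Molecular formula: C5H10Cl2N3O3+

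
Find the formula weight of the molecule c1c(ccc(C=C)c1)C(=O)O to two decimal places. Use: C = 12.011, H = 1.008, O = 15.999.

148.16

Molecular formula: C9H8O2.
M = 9×12.011 + 8×1.008 + 2×15.999 = 148.16 g/mol.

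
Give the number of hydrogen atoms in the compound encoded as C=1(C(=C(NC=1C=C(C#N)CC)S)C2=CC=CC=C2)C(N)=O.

Hydrogens are implicit in SMILES; fill each atom to its normal valence:
  5 × C (aromatic): 1 H each → 5
  5 × C (aromatic): no H
  3 × C: no H
  1 × C: 3 H
  1 × C: 2 H
  1 × C: 1 H
  1 × N: 2 H
  1 × N (aromatic): 1 H
  1 × N: no H
  1 × O: no H
  1 × S: 1 H
  Total hydrogens = 15.

15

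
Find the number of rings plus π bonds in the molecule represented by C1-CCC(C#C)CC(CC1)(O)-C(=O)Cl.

4

Molecular formula from the SMILES: C11H15ClO2.
DoU = (2C + 2 + N − H − X)/2 = (2·11 + 2 + 0 − 15 − 1)/2 = 8/2 = 4.
(Structurally: 1 ring(s) + 3 π bond(s) = 4.)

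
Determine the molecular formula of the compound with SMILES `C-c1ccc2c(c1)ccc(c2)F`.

Heavy atoms from the SMILES: 11 C, 1 F.
Implicit hydrogens by atom environment:
  6 × C (aromatic): 1 H each → 6
  4 × C (aromatic): no H
  1 × C: 3 H
  1 × F: no H
  Total hydrogens = 9.
Molecular formula: C11H9F

C11H9F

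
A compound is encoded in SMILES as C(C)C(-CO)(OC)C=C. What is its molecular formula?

C7H14O2

Heavy atoms from the SMILES: 7 C, 2 O.
Implicit hydrogens by atom environment:
  3 × C: 2 H each → 6
  2 × C: 3 H each → 6
  1 × C: 1 H
  1 × C: no H
  1 × O: 1 H
  1 × O: no H
  Total hydrogens = 14.
Molecular formula: C7H14O2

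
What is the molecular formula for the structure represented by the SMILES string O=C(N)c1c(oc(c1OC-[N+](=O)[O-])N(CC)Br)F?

Heavy atoms from the SMILES: 1 Br, 8 C, 1 F, 3 N, 5 O.
Implicit hydrogens by atom environment:
  4 × C (aromatic): no H
  3 × O: no H
  2 × C: 2 H each → 4
  1 × Br: no H
  1 × C: 3 H
  1 × C: no H
  1 × F: no H
  1 × N: 2 H
  1 × N: no H
  1 × N (charge +1): no H
  1 × O (aromatic): no H
  1 × O (charge -1): no H
  Total hydrogens = 9.
Molecular formula: C8H9BrFN3O5

C8H9BrFN3O5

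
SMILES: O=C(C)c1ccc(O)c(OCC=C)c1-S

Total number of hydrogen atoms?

12

Hydrogens are implicit in SMILES; fill each atom to its normal valence:
  4 × C (aromatic): no H
  2 × C: 2 H each → 4
  2 × C (aromatic): 1 H each → 2
  2 × O: no H
  1 × C: 3 H
  1 × C: 1 H
  1 × C: no H
  1 × O: 1 H
  1 × S: 1 H
  Total hydrogens = 12.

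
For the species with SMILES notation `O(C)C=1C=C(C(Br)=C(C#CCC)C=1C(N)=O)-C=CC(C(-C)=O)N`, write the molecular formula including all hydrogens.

Heavy atoms from the SMILES: 1 Br, 17 C, 2 N, 3 O.
Implicit hydrogens by atom environment:
  5 × C (aromatic): no H
  4 × C: no H
  3 × C: 3 H each → 9
  3 × C: 1 H each → 3
  3 × O: no H
  2 × N: 2 H each → 4
  1 × Br: no H
  1 × C: 2 H
  1 × C (aromatic): 1 H
  Total hydrogens = 19.
Molecular formula: C17H19BrN2O3

C17H19BrN2O3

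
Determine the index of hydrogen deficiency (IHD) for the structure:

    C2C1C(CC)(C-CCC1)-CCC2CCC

2

Molecular formula from the SMILES: C15H28.
DoU = (2C + 2 + N − H − X)/2 = (2·15 + 2 + 0 − 28 − 0)/2 = 4/2 = 2.
(Structurally: 2 ring(s) + 0 π bond(s) = 2.)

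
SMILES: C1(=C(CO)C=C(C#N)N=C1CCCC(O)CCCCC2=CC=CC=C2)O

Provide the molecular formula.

C21H26N2O3

Heavy atoms from the SMILES: 21 C, 2 N, 3 O.
Implicit hydrogens by atom environment:
  8 × C: 2 H each → 16
  6 × C (aromatic): 1 H each → 6
  5 × C (aromatic): no H
  3 × O: 1 H each → 3
  1 × C: 1 H
  1 × C: no H
  1 × N (aromatic): no H
  1 × N: no H
  Total hydrogens = 26.
Molecular formula: C21H26N2O3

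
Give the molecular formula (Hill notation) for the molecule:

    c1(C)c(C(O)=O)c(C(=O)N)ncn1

Heavy atoms from the SMILES: 7 C, 3 N, 3 O.
Implicit hydrogens by atom environment:
  3 × C (aromatic): no H
  2 × C: no H
  2 × N (aromatic): no H
  2 × O: no H
  1 × C: 3 H
  1 × C (aromatic): 1 H
  1 × N: 2 H
  1 × O: 1 H
  Total hydrogens = 7.
Molecular formula: C7H7N3O3

C7H7N3O3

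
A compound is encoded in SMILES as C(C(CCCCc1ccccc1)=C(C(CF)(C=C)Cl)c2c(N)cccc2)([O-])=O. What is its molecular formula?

C23H24ClFNO2-

Heavy atoms from the SMILES: 23 C, 1 Cl, 1 F, 1 N, 2 O.
Implicit hydrogens by atom environment:
  9 × C (aromatic): 1 H each → 9
  6 × C: 2 H each → 12
  4 × C: no H
  3 × C (aromatic): no H
  1 × C: 1 H
  1 × Cl: no H
  1 × F: no H
  1 × N: 2 H
  1 × O: no H
  1 × O (charge -1): no H
  Total hydrogens = 24.
Net charge -1.
Molecular formula: C23H24ClFNO2-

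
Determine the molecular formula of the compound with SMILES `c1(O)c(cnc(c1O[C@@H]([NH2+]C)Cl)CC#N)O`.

Heavy atoms from the SMILES: 9 C, 1 Cl, 3 N, 3 O.
Implicit hydrogens by atom environment:
  4 × C (aromatic): no H
  2 × O: 1 H each → 2
  1 × C: 3 H
  1 × C: 2 H
  1 × C (aromatic): 1 H
  1 × C: 1 H
  1 × C: no H
  1 × Cl: no H
  1 × N (charge +1): 2 H
  1 × N (aromatic): no H
  1 × N: no H
  1 × O: no H
  Total hydrogens = 11.
Net charge +1.
Molecular formula: C9H11ClN3O3+

C9H11ClN3O3+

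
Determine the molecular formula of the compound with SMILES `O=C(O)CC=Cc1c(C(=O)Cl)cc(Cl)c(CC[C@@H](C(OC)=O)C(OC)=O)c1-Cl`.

Heavy atoms from the SMILES: 18 C, 3 Cl, 7 O.
Implicit hydrogens by atom environment:
  6 × O: no H
  5 × C (aromatic): no H
  4 × C: no H
  3 × C: 2 H each → 6
  3 × C: 1 H each → 3
  3 × Cl: no H
  2 × C: 3 H each → 6
  1 × C (aromatic): 1 H
  1 × O: 1 H
  Total hydrogens = 17.
Molecular formula: C18H17Cl3O7

C18H17Cl3O7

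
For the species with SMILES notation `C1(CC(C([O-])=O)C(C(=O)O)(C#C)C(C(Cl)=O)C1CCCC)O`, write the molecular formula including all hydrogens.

C15H18ClO6-

Heavy atoms from the SMILES: 15 C, 1 Cl, 6 O.
Implicit hydrogens by atom environment:
  5 × C: 1 H each → 5
  5 × C: no H
  4 × C: 2 H each → 8
  3 × O: no H
  2 × O: 1 H each → 2
  1 × C: 3 H
  1 × Cl: no H
  1 × O (charge -1): no H
  Total hydrogens = 18.
Net charge -1.
Molecular formula: C15H18ClO6-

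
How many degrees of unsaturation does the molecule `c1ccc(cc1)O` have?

Molecular formula from the SMILES: C6H6O.
DoU = (2C + 2 + N − H − X)/2 = (2·6 + 2 + 0 − 6 − 0)/2 = 8/2 = 4.
(Structurally: 1 ring(s) + 3 π bond(s) = 4.)

4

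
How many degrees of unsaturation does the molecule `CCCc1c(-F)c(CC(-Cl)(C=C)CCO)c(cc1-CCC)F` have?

5

Molecular formula from the SMILES: C18H25ClF2O.
DoU = (2C + 2 + N − H − X)/2 = (2·18 + 2 + 0 − 25 − 3)/2 = 10/2 = 5.
(Structurally: 1 ring(s) + 4 π bond(s) = 5.)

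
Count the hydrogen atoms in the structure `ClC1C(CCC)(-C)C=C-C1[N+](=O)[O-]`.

Hydrogens are implicit in SMILES; fill each atom to its normal valence:
  4 × C: 1 H each → 4
  2 × C: 3 H each → 6
  2 × C: 2 H each → 4
  1 × C: no H
  1 × Cl: no H
  1 × N (charge +1): no H
  1 × O: no H
  1 × O (charge -1): no H
  Total hydrogens = 14.

14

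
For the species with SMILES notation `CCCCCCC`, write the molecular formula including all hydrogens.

C7H16

Heavy atoms from the SMILES: 7 C.
Implicit hydrogens by atom environment:
  5 × C: 2 H each → 10
  2 × C: 3 H each → 6
  Total hydrogens = 16.
Molecular formula: C7H16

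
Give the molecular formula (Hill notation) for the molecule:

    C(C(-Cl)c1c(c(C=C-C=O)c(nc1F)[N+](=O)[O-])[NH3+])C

C11H12ClFN3O3+

Heavy atoms from the SMILES: 11 C, 1 Cl, 1 F, 3 N, 3 O.
Implicit hydrogens by atom environment:
  5 × C (aromatic): no H
  4 × C: 1 H each → 4
  2 × O: no H
  1 × C: 3 H
  1 × C: 2 H
  1 × Cl: no H
  1 × F: no H
  1 × N (charge +1): 3 H
  1 × N (aromatic): no H
  1 × N (charge +1): no H
  1 × O (charge -1): no H
  Total hydrogens = 12.
Net charge +1.
Molecular formula: C11H12ClFN3O3+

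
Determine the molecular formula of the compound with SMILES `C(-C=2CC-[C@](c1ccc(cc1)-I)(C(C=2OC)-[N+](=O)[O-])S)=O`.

C14H14INO4S

Heavy atoms from the SMILES: 14 C, 1 I, 1 N, 4 O, 1 S.
Implicit hydrogens by atom environment:
  4 × C (aromatic): 1 H each → 4
  3 × C: no H
  3 × O: no H
  2 × C: 2 H each → 4
  2 × C: 1 H each → 2
  2 × C (aromatic): no H
  1 × C: 3 H
  1 × I: no H
  1 × N (charge +1): no H
  1 × O (charge -1): no H
  1 × S: 1 H
  Total hydrogens = 14.
Molecular formula: C14H14INO4S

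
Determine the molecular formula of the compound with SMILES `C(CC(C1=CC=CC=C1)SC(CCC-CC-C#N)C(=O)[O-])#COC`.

Heavy atoms from the SMILES: 19 C, 1 N, 3 O, 1 S.
Implicit hydrogens by atom environment:
  6 × C: 2 H each → 12
  5 × C (aromatic): 1 H each → 5
  4 × C: no H
  2 × C: 1 H each → 2
  2 × O: no H
  1 × C: 3 H
  1 × C (aromatic): no H
  1 × N: no H
  1 × O (charge -1): no H
  1 × S: no H
  Total hydrogens = 22.
Net charge -1.
Molecular formula: C19H22NO3S-

C19H22NO3S-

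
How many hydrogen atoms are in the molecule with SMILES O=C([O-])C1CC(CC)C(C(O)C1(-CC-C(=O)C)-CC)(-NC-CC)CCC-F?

Hydrogens are implicit in SMILES; fill each atom to its normal valence:
  10 × C: 2 H each → 20
  4 × C: 3 H each → 12
  4 × C: no H
  3 × C: 1 H each → 3
  2 × O: no H
  1 × F: no H
  1 × N: 1 H
  1 × O: 1 H
  1 × O (charge -1): no H
  Total hydrogens = 37.

37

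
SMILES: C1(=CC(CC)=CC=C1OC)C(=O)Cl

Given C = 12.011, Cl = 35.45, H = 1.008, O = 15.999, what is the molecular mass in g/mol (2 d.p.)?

198.65

Molecular formula: C10H11ClO2.
M = 10×12.011 + 1×35.45 + 11×1.008 + 2×15.999 = 198.65 g/mol.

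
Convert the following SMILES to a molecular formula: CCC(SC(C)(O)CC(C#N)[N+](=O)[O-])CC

Heavy atoms from the SMILES: 10 C, 2 N, 3 O, 1 S.
Implicit hydrogens by atom environment:
  3 × C: 3 H each → 9
  3 × C: 2 H each → 6
  2 × C: 1 H each → 2
  2 × C: no H
  1 × N: no H
  1 × N (charge +1): no H
  1 × O: 1 H
  1 × O: no H
  1 × O (charge -1): no H
  1 × S: no H
  Total hydrogens = 18.
Molecular formula: C10H18N2O3S

C10H18N2O3S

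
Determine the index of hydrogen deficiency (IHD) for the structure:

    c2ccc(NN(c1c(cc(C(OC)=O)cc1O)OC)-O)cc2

Molecular formula from the SMILES: C15H16N2O5.
DoU = (2C + 2 + N − H − X)/2 = (2·15 + 2 + 2 − 16 − 0)/2 = 18/2 = 9.
(Structurally: 2 ring(s) + 7 π bond(s) = 9.)

9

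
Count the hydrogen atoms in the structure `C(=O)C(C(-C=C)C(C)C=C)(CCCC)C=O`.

22

Hydrogens are implicit in SMILES; fill each atom to its normal valence:
  6 × C: 1 H each → 6
  5 × C: 2 H each → 10
  2 × C: 3 H each → 6
  2 × O: no H
  1 × C: no H
  Total hydrogens = 22.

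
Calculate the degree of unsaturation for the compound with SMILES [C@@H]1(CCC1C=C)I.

2

Molecular formula from the SMILES: C6H9I.
DoU = (2C + 2 + N − H − X)/2 = (2·6 + 2 + 0 − 9 − 1)/2 = 4/2 = 2.
(Structurally: 1 ring(s) + 1 π bond(s) = 2.)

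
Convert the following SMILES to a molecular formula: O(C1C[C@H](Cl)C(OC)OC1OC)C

Heavy atoms from the SMILES: 8 C, 1 Cl, 4 O.
Implicit hydrogens by atom environment:
  4 × C: 1 H each → 4
  4 × O: no H
  3 × C: 3 H each → 9
  1 × C: 2 H
  1 × Cl: no H
  Total hydrogens = 15.
Molecular formula: C8H15ClO4

C8H15ClO4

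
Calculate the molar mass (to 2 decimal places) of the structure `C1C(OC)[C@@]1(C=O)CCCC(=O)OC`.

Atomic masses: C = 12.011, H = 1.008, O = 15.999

200.23

Molecular formula: C10H16O4.
M = 10×12.011 + 16×1.008 + 4×15.999 = 200.23 g/mol.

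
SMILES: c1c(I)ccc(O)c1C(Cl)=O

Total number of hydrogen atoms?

4

Hydrogens are implicit in SMILES; fill each atom to its normal valence:
  3 × C (aromatic): 1 H each → 3
  3 × C (aromatic): no H
  1 × C: no H
  1 × Cl: no H
  1 × I: no H
  1 × O: 1 H
  1 × O: no H
  Total hydrogens = 4.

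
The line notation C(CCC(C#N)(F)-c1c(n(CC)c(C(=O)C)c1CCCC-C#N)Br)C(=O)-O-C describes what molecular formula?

C20H25BrFN3O3

Heavy atoms from the SMILES: 1 Br, 20 C, 1 F, 3 N, 3 O.
Implicit hydrogens by atom environment:
  8 × C: 2 H each → 16
  5 × C: no H
  4 × C (aromatic): no H
  3 × C: 3 H each → 9
  3 × O: no H
  2 × N: no H
  1 × Br: no H
  1 × F: no H
  1 × N (aromatic): no H
  Total hydrogens = 25.
Molecular formula: C20H25BrFN3O3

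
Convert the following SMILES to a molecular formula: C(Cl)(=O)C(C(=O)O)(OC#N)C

Heavy atoms from the SMILES: 5 C, 1 Cl, 1 N, 4 O.
Implicit hydrogens by atom environment:
  4 × C: no H
  3 × O: no H
  1 × C: 3 H
  1 × Cl: no H
  1 × N: no H
  1 × O: 1 H
  Total hydrogens = 4.
Molecular formula: C5H4ClNO4

C5H4ClNO4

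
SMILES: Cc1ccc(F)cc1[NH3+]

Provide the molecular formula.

Heavy atoms from the SMILES: 7 C, 1 F, 1 N.
Implicit hydrogens by atom environment:
  3 × C (aromatic): 1 H each → 3
  3 × C (aromatic): no H
  1 × C: 3 H
  1 × F: no H
  1 × N (charge +1): 3 H
  Total hydrogens = 9.
Net charge +1.
Molecular formula: C7H9FN+

C7H9FN+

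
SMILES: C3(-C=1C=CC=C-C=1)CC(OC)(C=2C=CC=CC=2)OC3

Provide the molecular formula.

C17H18O2

Heavy atoms from the SMILES: 17 C, 2 O.
Implicit hydrogens by atom environment:
  10 × C (aromatic): 1 H each → 10
  2 × C: 2 H each → 4
  2 × C (aromatic): no H
  2 × O: no H
  1 × C: 3 H
  1 × C: 1 H
  1 × C: no H
  Total hydrogens = 18.
Molecular formula: C17H18O2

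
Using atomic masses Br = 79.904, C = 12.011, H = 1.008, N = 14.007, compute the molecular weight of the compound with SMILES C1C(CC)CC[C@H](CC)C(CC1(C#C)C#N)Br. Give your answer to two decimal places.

Molecular formula: C15H22BrN.
M = 1×79.904 + 15×12.011 + 22×1.008 + 1×14.007 = 296.25 g/mol.

296.25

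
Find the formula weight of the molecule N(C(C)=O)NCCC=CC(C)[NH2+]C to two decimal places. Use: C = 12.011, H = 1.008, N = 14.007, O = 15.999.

Molecular formula: C9H20N3O+.
M = 9×12.011 + 20×1.008 + 3×14.007 + 1×15.999 = 186.28 g/mol.

186.28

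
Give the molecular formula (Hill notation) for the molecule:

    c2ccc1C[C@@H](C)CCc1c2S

C11H14S

Heavy atoms from the SMILES: 11 C, 1 S.
Implicit hydrogens by atom environment:
  3 × C: 2 H each → 6
  3 × C (aromatic): 1 H each → 3
  3 × C (aromatic): no H
  1 × C: 3 H
  1 × C: 1 H
  1 × S: 1 H
  Total hydrogens = 14.
Molecular formula: C11H14S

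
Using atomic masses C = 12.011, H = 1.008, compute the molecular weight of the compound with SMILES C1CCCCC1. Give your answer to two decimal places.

Molecular formula: C6H12.
M = 6×12.011 + 12×1.008 = 84.16 g/mol.

84.16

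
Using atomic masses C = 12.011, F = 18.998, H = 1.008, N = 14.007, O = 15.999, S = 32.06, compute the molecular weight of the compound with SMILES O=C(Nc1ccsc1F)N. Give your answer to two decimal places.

160.17

Molecular formula: C5H5FN2OS.
M = 5×12.011 + 1×18.998 + 5×1.008 + 2×14.007 + 1×15.999 + 1×32.06 = 160.17 g/mol.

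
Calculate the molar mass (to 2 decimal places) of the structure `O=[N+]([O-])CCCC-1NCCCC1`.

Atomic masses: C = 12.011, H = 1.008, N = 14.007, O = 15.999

172.23

Molecular formula: C8H16N2O2.
M = 8×12.011 + 16×1.008 + 2×14.007 + 2×15.999 = 172.23 g/mol.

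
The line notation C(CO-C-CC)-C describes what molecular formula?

C6H14O

Heavy atoms from the SMILES: 6 C, 1 O.
Implicit hydrogens by atom environment:
  4 × C: 2 H each → 8
  2 × C: 3 H each → 6
  1 × O: no H
  Total hydrogens = 14.
Molecular formula: C6H14O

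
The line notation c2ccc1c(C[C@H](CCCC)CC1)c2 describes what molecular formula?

Heavy atoms from the SMILES: 14 C.
Implicit hydrogens by atom environment:
  6 × C: 2 H each → 12
  4 × C (aromatic): 1 H each → 4
  2 × C (aromatic): no H
  1 × C: 3 H
  1 × C: 1 H
  Total hydrogens = 20.
Molecular formula: C14H20

C14H20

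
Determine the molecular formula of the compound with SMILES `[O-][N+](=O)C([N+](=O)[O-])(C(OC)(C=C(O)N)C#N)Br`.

C6H7BrN4O6

Heavy atoms from the SMILES: 1 Br, 6 C, 4 N, 6 O.
Implicit hydrogens by atom environment:
  4 × C: no H
  3 × O: no H
  2 × N (charge +1): no H
  2 × O (charge -1): no H
  1 × Br: no H
  1 × C: 3 H
  1 × C: 1 H
  1 × N: 2 H
  1 × N: no H
  1 × O: 1 H
  Total hydrogens = 7.
Molecular formula: C6H7BrN4O6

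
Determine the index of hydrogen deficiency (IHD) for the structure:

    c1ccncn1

4

Molecular formula from the SMILES: C4H4N2.
DoU = (2C + 2 + N − H − X)/2 = (2·4 + 2 + 2 − 4 − 0)/2 = 8/2 = 4.
(Structurally: 1 ring(s) + 3 π bond(s) = 4.)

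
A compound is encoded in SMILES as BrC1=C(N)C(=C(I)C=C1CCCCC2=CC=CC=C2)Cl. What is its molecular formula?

C16H16BrClIN

Heavy atoms from the SMILES: 1 Br, 16 C, 1 Cl, 1 I, 1 N.
Implicit hydrogens by atom environment:
  6 × C (aromatic): 1 H each → 6
  6 × C (aromatic): no H
  4 × C: 2 H each → 8
  1 × Br: no H
  1 × Cl: no H
  1 × I: no H
  1 × N: 2 H
  Total hydrogens = 16.
Molecular formula: C16H16BrClIN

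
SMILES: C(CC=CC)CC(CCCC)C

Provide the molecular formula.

Heavy atoms from the SMILES: 12 C.
Implicit hydrogens by atom environment:
  6 × C: 2 H each → 12
  3 × C: 3 H each → 9
  3 × C: 1 H each → 3
  Total hydrogens = 24.
Molecular formula: C12H24

C12H24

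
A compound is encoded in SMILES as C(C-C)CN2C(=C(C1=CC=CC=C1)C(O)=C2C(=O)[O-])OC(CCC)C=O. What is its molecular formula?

Heavy atoms from the SMILES: 20 C, 1 N, 5 O.
Implicit hydrogens by atom environment:
  5 × C: 2 H each → 10
  5 × C (aromatic): 1 H each → 5
  5 × C (aromatic): no H
  3 × O: no H
  2 × C: 3 H each → 6
  2 × C: 1 H each → 2
  1 × C: no H
  1 × N (aromatic): no H
  1 × O: 1 H
  1 × O (charge -1): no H
  Total hydrogens = 24.
Net charge -1.
Molecular formula: C20H24NO5-

C20H24NO5-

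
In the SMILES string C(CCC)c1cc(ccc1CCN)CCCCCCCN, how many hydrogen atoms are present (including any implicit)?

Hydrogens are implicit in SMILES; fill each atom to its normal valence:
  12 × C: 2 H each → 24
  3 × C (aromatic): 1 H each → 3
  3 × C (aromatic): no H
  2 × N: 2 H each → 4
  1 × C: 3 H
  Total hydrogens = 34.

34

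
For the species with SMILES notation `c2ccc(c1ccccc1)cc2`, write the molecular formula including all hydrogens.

Heavy atoms from the SMILES: 12 C.
Implicit hydrogens by atom environment:
  10 × C (aromatic): 1 H each → 10
  2 × C (aromatic): no H
  Total hydrogens = 10.
Molecular formula: C12H10

C12H10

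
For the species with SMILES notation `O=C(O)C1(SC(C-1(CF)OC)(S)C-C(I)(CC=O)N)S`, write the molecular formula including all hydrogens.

C10H15FINO4S3

Heavy atoms from the SMILES: 10 C, 1 F, 1 I, 1 N, 4 O, 3 S.
Implicit hydrogens by atom environment:
  5 × C: no H
  3 × C: 2 H each → 6
  3 × O: no H
  2 × S: 1 H each → 2
  1 × C: 3 H
  1 × C: 1 H
  1 × F: no H
  1 × I: no H
  1 × N: 2 H
  1 × O: 1 H
  1 × S: no H
  Total hydrogens = 15.
Molecular formula: C10H15FINO4S3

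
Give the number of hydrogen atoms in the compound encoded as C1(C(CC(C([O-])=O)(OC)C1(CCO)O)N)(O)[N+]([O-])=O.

Hydrogens are implicit in SMILES; fill each atom to its normal valence:
  4 × C: no H
  3 × C: 2 H each → 6
  3 × O: 1 H each → 3
  3 × O: no H
  2 × O (charge -1): no H
  1 × C: 3 H
  1 × C: 1 H
  1 × N: 2 H
  1 × N (charge +1): no H
  Total hydrogens = 15.

15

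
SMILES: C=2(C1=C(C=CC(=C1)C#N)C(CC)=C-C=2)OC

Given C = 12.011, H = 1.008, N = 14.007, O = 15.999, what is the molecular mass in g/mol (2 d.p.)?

Molecular formula: C14H13NO.
M = 14×12.011 + 13×1.008 + 1×14.007 + 1×15.999 = 211.26 g/mol.

211.26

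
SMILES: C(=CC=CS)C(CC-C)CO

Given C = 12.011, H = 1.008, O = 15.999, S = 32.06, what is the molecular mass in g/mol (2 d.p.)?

172.29

Molecular formula: C9H16OS.
M = 9×12.011 + 16×1.008 + 1×15.999 + 1×32.06 = 172.29 g/mol.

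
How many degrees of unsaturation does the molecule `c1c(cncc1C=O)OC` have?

5

Molecular formula from the SMILES: C7H7NO2.
DoU = (2C + 2 + N − H − X)/2 = (2·7 + 2 + 1 − 7 − 0)/2 = 10/2 = 5.
(Structurally: 1 ring(s) + 4 π bond(s) = 5.)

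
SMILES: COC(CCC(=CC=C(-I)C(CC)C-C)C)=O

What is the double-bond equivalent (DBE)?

3

Molecular formula from the SMILES: C14H23IO2.
DoU = (2C + 2 + N − H − X)/2 = (2·14 + 2 + 0 − 23 − 1)/2 = 6/2 = 3.
(Structurally: 0 ring(s) + 3 π bond(s) = 3.)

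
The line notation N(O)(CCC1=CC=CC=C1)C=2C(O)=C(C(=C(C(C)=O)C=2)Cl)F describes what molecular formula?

Heavy atoms from the SMILES: 16 C, 1 Cl, 1 F, 1 N, 3 O.
Implicit hydrogens by atom environment:
  6 × C (aromatic): 1 H each → 6
  6 × C (aromatic): no H
  2 × C: 2 H each → 4
  2 × O: 1 H each → 2
  1 × C: 3 H
  1 × C: no H
  1 × Cl: no H
  1 × F: no H
  1 × N: no H
  1 × O: no H
  Total hydrogens = 15.
Molecular formula: C16H15ClFNO3

C16H15ClFNO3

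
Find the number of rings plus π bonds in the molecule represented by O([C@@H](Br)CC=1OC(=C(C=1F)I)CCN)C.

3

Molecular formula from the SMILES: C9H12BrFINO2.
DoU = (2C + 2 + N − H − X)/2 = (2·9 + 2 + 1 − 12 − 3)/2 = 6/2 = 3.
(Structurally: 1 ring(s) + 2 π bond(s) = 3.)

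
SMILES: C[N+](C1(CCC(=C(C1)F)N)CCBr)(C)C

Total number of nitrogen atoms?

The symbol for nitrogen appears 2 times in the SMILES.

2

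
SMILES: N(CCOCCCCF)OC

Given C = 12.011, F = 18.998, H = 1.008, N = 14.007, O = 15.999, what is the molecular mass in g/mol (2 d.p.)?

165.21

Molecular formula: C7H16FNO2.
M = 7×12.011 + 1×18.998 + 16×1.008 + 1×14.007 + 2×15.999 = 165.21 g/mol.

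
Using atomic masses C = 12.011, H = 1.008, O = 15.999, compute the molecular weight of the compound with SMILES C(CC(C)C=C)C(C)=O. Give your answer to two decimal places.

126.20

Molecular formula: C8H14O.
M = 8×12.011 + 14×1.008 + 1×15.999 = 126.20 g/mol.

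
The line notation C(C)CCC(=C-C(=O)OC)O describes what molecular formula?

C8H14O3

Heavy atoms from the SMILES: 8 C, 3 O.
Implicit hydrogens by atom environment:
  3 × C: 2 H each → 6
  2 × C: 3 H each → 6
  2 × C: no H
  2 × O: no H
  1 × C: 1 H
  1 × O: 1 H
  Total hydrogens = 14.
Molecular formula: C8H14O3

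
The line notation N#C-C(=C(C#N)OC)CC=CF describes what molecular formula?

C8H7FN2O

Heavy atoms from the SMILES: 8 C, 1 F, 2 N, 1 O.
Implicit hydrogens by atom environment:
  4 × C: no H
  2 × C: 1 H each → 2
  2 × N: no H
  1 × C: 3 H
  1 × C: 2 H
  1 × F: no H
  1 × O: no H
  Total hydrogens = 7.
Molecular formula: C8H7FN2O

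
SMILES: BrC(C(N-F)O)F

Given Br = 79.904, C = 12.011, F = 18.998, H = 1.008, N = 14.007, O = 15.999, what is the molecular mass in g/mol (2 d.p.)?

Molecular formula: C2H4BrF2NO.
M = 1×79.904 + 2×12.011 + 2×18.998 + 4×1.008 + 1×14.007 + 1×15.999 = 175.96 g/mol.

175.96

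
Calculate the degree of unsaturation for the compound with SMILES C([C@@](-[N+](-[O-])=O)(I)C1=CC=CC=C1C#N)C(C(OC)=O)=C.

Molecular formula from the SMILES: C13H11IN2O4.
DoU = (2C + 2 + N − H − X)/2 = (2·13 + 2 + 2 − 11 − 1)/2 = 18/2 = 9.
(Structurally: 1 ring(s) + 8 π bond(s) = 9.)

9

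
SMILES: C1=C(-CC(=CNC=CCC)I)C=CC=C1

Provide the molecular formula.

C13H16IN

Heavy atoms from the SMILES: 13 C, 1 I, 1 N.
Implicit hydrogens by atom environment:
  5 × C (aromatic): 1 H each → 5
  3 × C: 1 H each → 3
  2 × C: 2 H each → 4
  1 × C: 3 H
  1 × C: no H
  1 × C (aromatic): no H
  1 × I: no H
  1 × N: 1 H
  Total hydrogens = 16.
Molecular formula: C13H16IN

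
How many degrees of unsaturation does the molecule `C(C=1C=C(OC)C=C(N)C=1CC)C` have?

4

Molecular formula from the SMILES: C11H17NO.
DoU = (2C + 2 + N − H − X)/2 = (2·11 + 2 + 1 − 17 − 0)/2 = 8/2 = 4.
(Structurally: 1 ring(s) + 3 π bond(s) = 4.)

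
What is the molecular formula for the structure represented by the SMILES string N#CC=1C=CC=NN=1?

Heavy atoms from the SMILES: 5 C, 3 N.
Implicit hydrogens by atom environment:
  3 × C (aromatic): 1 H each → 3
  2 × N (aromatic): no H
  1 × C (aromatic): no H
  1 × C: no H
  1 × N: no H
  Total hydrogens = 3.
Molecular formula: C5H3N3

C5H3N3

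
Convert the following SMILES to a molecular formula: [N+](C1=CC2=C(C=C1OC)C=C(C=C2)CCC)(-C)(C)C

C17H24NO+

Heavy atoms from the SMILES: 17 C, 1 N, 1 O.
Implicit hydrogens by atom environment:
  5 × C: 3 H each → 15
  5 × C (aromatic): 1 H each → 5
  5 × C (aromatic): no H
  2 × C: 2 H each → 4
  1 × N (charge +1): no H
  1 × O: no H
  Total hydrogens = 24.
Net charge +1.
Molecular formula: C17H24NO+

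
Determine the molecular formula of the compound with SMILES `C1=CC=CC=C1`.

Heavy atoms from the SMILES: 6 C.
Implicit hydrogens by atom environment:
  6 × C (aromatic): 1 H each → 6
  Total hydrogens = 6.
Molecular formula: C6H6

C6H6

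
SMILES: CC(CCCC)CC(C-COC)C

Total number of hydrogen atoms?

26

Hydrogens are implicit in SMILES; fill each atom to its normal valence:
  6 × C: 2 H each → 12
  4 × C: 3 H each → 12
  2 × C: 1 H each → 2
  1 × O: no H
  Total hydrogens = 26.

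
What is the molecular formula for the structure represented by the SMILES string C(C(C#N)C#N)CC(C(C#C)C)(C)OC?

Heavy atoms from the SMILES: 12 C, 2 N, 1 O.
Implicit hydrogens by atom environment:
  4 × C: no H
  3 × C: 3 H each → 9
  3 × C: 1 H each → 3
  2 × C: 2 H each → 4
  2 × N: no H
  1 × O: no H
  Total hydrogens = 16.
Molecular formula: C12H16N2O

C12H16N2O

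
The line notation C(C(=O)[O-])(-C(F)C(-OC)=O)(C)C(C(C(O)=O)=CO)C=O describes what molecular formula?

Heavy atoms from the SMILES: 11 C, 1 F, 8 O.
Implicit hydrogens by atom environment:
  5 × C: no H
  5 × O: no H
  4 × C: 1 H each → 4
  2 × C: 3 H each → 6
  2 × O: 1 H each → 2
  1 × F: no H
  1 × O (charge -1): no H
  Total hydrogens = 12.
Net charge -1.
Molecular formula: C11H12FO8-

C11H12FO8-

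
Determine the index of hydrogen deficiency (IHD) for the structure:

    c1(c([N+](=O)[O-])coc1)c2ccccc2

Molecular formula from the SMILES: C10H7NO3.
DoU = (2C + 2 + N − H − X)/2 = (2·10 + 2 + 1 − 7 − 0)/2 = 16/2 = 8.
(Structurally: 2 ring(s) + 6 π bond(s) = 8.)

8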